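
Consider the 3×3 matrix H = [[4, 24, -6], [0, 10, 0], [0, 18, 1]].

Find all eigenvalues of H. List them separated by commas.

1, 4, 10

Set up det(μI - H) = 0.
Expanding the 3×3 determinant: p(μ) = μ^3 - 15μ^2 + 54μ - 40.
Since p(1) = 0, μ = 1 is a root.
Factor out (μ - 1): p(μ) = (μ - 1)·(μ^2 - 14μ + 40).
The quadratic factors as (μ - 4)·(μ - 10).
Eigenvalues: 1, 4, 10.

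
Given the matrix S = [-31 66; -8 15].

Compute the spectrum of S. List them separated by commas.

-9, -7

det(S - tI) = (-31 - t)(15 - t) - (66)·(-8) = t^2 + 16t + 63.
This factors as (t + 9)·(t + 7) = 0.
Eigenvalues: -9, -7.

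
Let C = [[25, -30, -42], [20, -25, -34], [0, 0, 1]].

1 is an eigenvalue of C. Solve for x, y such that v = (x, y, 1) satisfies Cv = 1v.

We need (C - 1I)v = 0.
C - 1I = [[24, -30, -42], [20, -26, -34], [0, 0, 0]].
Row 1: (24)·x + (-30)·y + (-42)·1 = 0
Row 2: (20)·x + (-26)·y + (-34)·1 = 0
Row 3: (0)·x + (0)·y + (0)·1 = 0
Solving gives x = 3, y = 1.
Check: C·(3, 1, 1) = (3, 1, 1) = 1·(3, 1, 1).

3, 1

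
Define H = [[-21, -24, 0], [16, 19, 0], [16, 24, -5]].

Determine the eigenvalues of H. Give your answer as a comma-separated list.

-5, -5, 3

The characteristic polynomial is p(λ) = det(λI - H).
Cofactor expansion gives p(λ) = λ^3 + 7λ^2 - 5λ - 75.
Since p(3) = 0, λ = 3 is a root.
Factor out (λ - 3): p(λ) = (λ - 3)·(λ^2 + 10λ + 25).
The quadratic factor is (λ + 5)^2.
Eigenvalues: -5, -5, 3.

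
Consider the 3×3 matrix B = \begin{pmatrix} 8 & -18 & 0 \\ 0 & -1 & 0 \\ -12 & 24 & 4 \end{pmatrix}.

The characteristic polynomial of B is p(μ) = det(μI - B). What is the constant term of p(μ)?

p(μ) = μ^3 - 11μ^2 + 20μ + 32.
The constant term is 32.

32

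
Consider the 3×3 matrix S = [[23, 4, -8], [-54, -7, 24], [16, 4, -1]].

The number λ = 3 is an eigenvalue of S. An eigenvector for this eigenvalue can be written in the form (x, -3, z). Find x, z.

1, 1

We need (S - 3I)v = 0.
S - 3I = [[20, 4, -8], [-54, -10, 24], [16, 4, -4]].
Row 1: (20)·x + (4)·-3 + (-8)·z = 0
Row 2: (-54)·x + (-10)·-3 + (24)·z = 0
Row 3: (16)·x + (4)·-3 + (-4)·z = 0
Solving gives x = 1, z = 1.
Check: S·(1, -3, 1) = (3, -9, 3) = 3·(1, -3, 1).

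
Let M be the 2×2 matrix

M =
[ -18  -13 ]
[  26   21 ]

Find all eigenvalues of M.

det(M - lambda·I) = (-18 - lambda)(21 - lambda) - (-13)·(26) = lambda^2 - 3·lambda - 40.
This factors as (lambda + 5)·(lambda - 8) = 0.
Eigenvalues: -5, 8.

-5, 8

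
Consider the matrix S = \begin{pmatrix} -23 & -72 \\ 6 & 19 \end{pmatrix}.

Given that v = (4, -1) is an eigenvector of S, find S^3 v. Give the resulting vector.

(-500, 125)

First find the eigenvalue: Sv = (-20, 5) = -5·(4, -1), so λ = -5.
Then S^3 v = λ^3·v = (-5)^3·(4, -1) = -125·(4, -1) = (-500, 125).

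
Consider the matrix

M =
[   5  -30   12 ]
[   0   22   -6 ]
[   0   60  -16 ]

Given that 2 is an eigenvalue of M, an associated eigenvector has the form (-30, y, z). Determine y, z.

9, 30

We need (M - 2I)v = 0.
M - 2I = [[3, -30, 12], [0, 20, -6], [0, 60, -18]].
Row 1: (3)·-30 + (-30)·y + (12)·z = 0
Row 2: (0)·-30 + (20)·y + (-6)·z = 0
Row 3: (0)·-30 + (60)·y + (-18)·z = 0
Solving gives y = 9, z = 30.
Check: M·(-30, 9, 30) = (-60, 18, 60) = 2·(-30, 9, 30).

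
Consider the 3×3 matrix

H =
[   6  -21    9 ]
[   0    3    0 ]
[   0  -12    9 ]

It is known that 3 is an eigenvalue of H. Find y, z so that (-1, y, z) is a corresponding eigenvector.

We need (H - 3I)v = 0.
H - 3I = [[3, -21, 9], [0, 0, 0], [0, -12, 6]].
Row 1: (3)·-1 + (-21)·y + (9)·z = 0
Row 2: (0)·-1 + (0)·y + (0)·z = 0
Row 3: (0)·-1 + (-12)·y + (6)·z = 0
Solving gives y = -1, z = -2.
Check: H·(-1, -1, -2) = (-3, -3, -6) = 3·(-1, -1, -2).

-1, -2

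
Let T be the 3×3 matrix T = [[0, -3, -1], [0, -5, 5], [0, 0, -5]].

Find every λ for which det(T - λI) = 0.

T is upper triangular, so its eigenvalues are the diagonal entries.
Diagonal: 0, -5, -5.

-5, -5, 0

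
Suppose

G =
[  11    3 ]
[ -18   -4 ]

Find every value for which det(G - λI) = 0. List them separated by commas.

det(G - lambda·I) = (11 - lambda)(-4 - lambda) - (3)·(-18) = lambda^2 - 7·lambda + 10.
This factors as (lambda - 2)·(lambda - 5) = 0.
Eigenvalues: 2, 5.

2, 5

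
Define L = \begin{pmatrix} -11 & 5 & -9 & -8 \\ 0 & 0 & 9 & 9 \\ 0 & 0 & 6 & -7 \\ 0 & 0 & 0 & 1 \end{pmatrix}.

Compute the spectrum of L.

-11, 0, 1, 6

L is upper triangular, so its eigenvalues are the diagonal entries.
Diagonal: -11, 0, 6, 1.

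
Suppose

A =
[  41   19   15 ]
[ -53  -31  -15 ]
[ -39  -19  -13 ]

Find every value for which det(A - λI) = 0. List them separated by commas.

-12, 2, 7

The characteristic polynomial is p(r) = det(rI - A).
Expanding the 3×3 determinant: p(r) = r^3 + 3r^2 - 94r + 168.
Try r = 2: p(2) = 0, so 2 is a root.
Dividing by (r - 2) leaves r^2 + 5r - 84.
The quadratic factors as (r + 12)·(r - 7).
Eigenvalues: -12, 2, 7.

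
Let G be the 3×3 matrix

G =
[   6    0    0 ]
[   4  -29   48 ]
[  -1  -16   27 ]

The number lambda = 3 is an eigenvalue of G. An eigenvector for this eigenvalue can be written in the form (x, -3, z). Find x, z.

We need (G - 3I)v = 0.
G - 3I = [[3, 0, 0], [4, -32, 48], [-1, -16, 24]].
Row 1: (3)·x + (0)·-3 + (0)·z = 0
Row 2: (4)·x + (-32)·-3 + (48)·z = 0
Row 3: (-1)·x + (-16)·-3 + (24)·z = 0
Solving gives x = 0, z = -2.
Check: G·(0, -3, -2) = (0, -9, -6) = 3·(0, -3, -2).

0, -2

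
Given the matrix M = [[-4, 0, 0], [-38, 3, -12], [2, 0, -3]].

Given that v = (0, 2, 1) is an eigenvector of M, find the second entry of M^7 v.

-4374

First find the eigenvalue: Mv = (0, -6, -3) = -3·(0, 2, 1), so λ = -3.
Then M^7 v = λ^7·v = (-3)^7·(0, 2, 1) = -2187·(0, 2, 1) = (0, -4374, -2187).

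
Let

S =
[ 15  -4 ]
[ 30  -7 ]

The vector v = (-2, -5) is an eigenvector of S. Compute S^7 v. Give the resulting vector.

(-156250, -390625)

First find the eigenvalue: Sv = (-10, -25) = 5·(-2, -5), so λ = 5.
Then S^7 v = λ^7·v = 5^7·(-2, -5) = 78125·(-2, -5) = (-156250, -390625).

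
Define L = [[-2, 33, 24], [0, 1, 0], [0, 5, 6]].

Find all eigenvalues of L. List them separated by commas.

-2, 1, 6

Compute the characteristic polynomial p(r) = det(rI - L).
Cofactor expansion gives p(r) = r^3 - 5r^2 - 8r + 12.
Try r = 1: p(1) = 0, so 1 is a root.
Factor out (r - 1): p(r) = (r - 1)·(r^2 - 4r - 12).
The quadratic factors as (r + 2)·(r - 6).
Eigenvalues: -2, 1, 6.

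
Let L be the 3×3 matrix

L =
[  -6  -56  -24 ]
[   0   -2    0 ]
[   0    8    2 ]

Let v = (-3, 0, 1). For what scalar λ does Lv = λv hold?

2

Compute Lv: L·(-3, 0, 1) = (-6, 0, 2).
Since Lv = λv, compare component 1: -6 = λ·-3, so λ = 2.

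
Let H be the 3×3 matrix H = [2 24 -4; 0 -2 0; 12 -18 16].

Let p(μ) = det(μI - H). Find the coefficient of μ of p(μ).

44

p(μ) = μ^3 - 16μ^2 + 44μ + 160.
The coefficient of μ is 44.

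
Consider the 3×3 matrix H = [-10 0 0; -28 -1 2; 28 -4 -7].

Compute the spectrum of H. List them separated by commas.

Compute the characteristic polynomial p(t) = det(tI - H).
Expanding the 3×3 determinant: p(t) = t^3 + 18t^2 + 95t + 150.
Try t = -5: p(-5) = 0, so -5 is a root.
Dividing by (t + 5) leaves t^2 + 13t + 30.
The quadratic factors as (t + 10)·(t + 3).
Eigenvalues: -10, -5, -3.

-10, -5, -3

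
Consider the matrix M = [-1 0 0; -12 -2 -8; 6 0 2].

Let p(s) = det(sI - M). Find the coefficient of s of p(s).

-4

p(s) = s^3 + s^2 - 4s - 4.
The coefficient of s is -4.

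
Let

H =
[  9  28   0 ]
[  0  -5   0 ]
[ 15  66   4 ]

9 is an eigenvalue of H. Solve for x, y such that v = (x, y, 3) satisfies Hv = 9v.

We need (H - 9I)v = 0.
H - 9I = [[0, 28, 0], [0, -14, 0], [15, 66, -5]].
Row 1: (0)·x + (28)·y + (0)·3 = 0
Row 2: (0)·x + (-14)·y + (0)·3 = 0
Row 3: (15)·x + (66)·y + (-5)·3 = 0
Solving gives x = 1, y = 0.
Check: H·(1, 0, 3) = (9, 0, 27) = 9·(1, 0, 3).

1, 0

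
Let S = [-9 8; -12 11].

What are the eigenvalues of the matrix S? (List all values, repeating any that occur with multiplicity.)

det(S - rI) = (-9 - r)(11 - r) - (8)·(-12) = r^2 - 2r - 3.
This factors as (r + 1)·(r - 3) = 0.
Eigenvalues: -1, 3.

-1, 3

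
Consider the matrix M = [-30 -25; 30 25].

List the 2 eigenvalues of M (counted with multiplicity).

-5, 0

det(M - sI) = (-30 - s)(25 - s) - (-25)·(30) = s^2 + 5s.
This factors as (s + 5)·s = 0.
Eigenvalues: -5, 0.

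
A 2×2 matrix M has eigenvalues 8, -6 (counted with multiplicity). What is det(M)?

det(M) is the product of the eigenvalues: (8) · (-6) = -48.

-48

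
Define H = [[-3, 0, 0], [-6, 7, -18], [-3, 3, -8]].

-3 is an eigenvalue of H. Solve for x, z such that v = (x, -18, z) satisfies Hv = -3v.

We need (H + 3I)v = 0.
H + 3I = [[0, 0, 0], [-6, 10, -18], [-3, 3, -5]].
Row 1: (0)·x + (0)·-18 + (0)·z = 0
Row 2: (-6)·x + (10)·-18 + (-18)·z = 0
Row 3: (-3)·x + (3)·-18 + (-5)·z = 0
Solving gives x = -3, z = -9.
Check: H·(-3, -18, -9) = (9, 54, 27) = -3·(-3, -18, -9).

-3, -9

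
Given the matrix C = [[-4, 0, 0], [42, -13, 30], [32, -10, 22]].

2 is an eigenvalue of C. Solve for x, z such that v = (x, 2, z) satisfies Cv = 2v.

We need (C - 2I)v = 0.
C - 2I = [[-6, 0, 0], [42, -15, 30], [32, -10, 20]].
Row 1: (-6)·x + (0)·2 + (0)·z = 0
Row 2: (42)·x + (-15)·2 + (30)·z = 0
Row 3: (32)·x + (-10)·2 + (20)·z = 0
Solving gives x = 0, z = 1.
Check: C·(0, 2, 1) = (0, 4, 2) = 2·(0, 2, 1).

0, 1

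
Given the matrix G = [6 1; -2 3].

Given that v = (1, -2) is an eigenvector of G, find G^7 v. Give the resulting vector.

First find the eigenvalue: Gv = (4, -8) = 4·(1, -2), so λ = 4.
Then G^7 v = λ^7·v = 4^7·(1, -2) = 16384·(1, -2) = (16384, -32768).

(16384, -32768)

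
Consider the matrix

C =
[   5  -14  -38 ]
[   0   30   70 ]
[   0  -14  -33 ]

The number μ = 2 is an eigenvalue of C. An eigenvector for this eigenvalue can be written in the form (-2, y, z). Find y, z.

We need (C - 2I)v = 0.
C - 2I = [[3, -14, -38], [0, 28, 70], [0, -14, -35]].
Row 1: (3)·-2 + (-14)·y + (-38)·z = 0
Row 2: (0)·-2 + (28)·y + (70)·z = 0
Row 3: (0)·-2 + (-14)·y + (-35)·z = 0
Solving gives y = 5, z = -2.
Check: C·(-2, 5, -2) = (-4, 10, -4) = 2·(-2, 5, -2).

5, -2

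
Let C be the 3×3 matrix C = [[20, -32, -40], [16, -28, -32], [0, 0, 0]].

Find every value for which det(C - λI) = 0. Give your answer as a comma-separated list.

Set up det(sI - C) = 0.
Expanding along the first row, p(s) = s^3 + 8s^2 - 48s.
Try s = 0: p(0) = 0, so 0 is a root.
Dividing by s leaves s^2 + 8s - 48.
The quadratic factors as (s + 12)·(s - 4).
Eigenvalues: -12, 0, 4.

-12, 0, 4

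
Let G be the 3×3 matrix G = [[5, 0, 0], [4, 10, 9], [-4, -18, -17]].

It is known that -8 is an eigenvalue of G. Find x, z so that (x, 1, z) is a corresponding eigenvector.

We need (G + 8I)v = 0.
G + 8I = [[13, 0, 0], [4, 18, 9], [-4, -18, -9]].
Row 1: (13)·x + (0)·1 + (0)·z = 0
Row 2: (4)·x + (18)·1 + (9)·z = 0
Row 3: (-4)·x + (-18)·1 + (-9)·z = 0
Solving gives x = 0, z = -2.
Check: G·(0, 1, -2) = (0, -8, 16) = -8·(0, 1, -2).

0, -2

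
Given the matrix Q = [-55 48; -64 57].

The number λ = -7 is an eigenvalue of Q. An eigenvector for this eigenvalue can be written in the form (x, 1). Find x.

1

We need (Q + 7I)v = 0.
Q + 7I = [[-48, 48], [-64, 64]].
Row 1: (-48)·x + (48)·1 = 0
Row 2: (-64)·x + (64)·1 = 0
Solving gives x = 1.
Check: Q·(1, 1) = (-7, -7) = -7·(1, 1).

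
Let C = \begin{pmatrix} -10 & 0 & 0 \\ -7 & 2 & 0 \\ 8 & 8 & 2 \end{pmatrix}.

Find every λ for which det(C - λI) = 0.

-10, 2, 2

C is lower triangular, so its eigenvalues are the diagonal entries.
Diagonal: -10, 2, 2.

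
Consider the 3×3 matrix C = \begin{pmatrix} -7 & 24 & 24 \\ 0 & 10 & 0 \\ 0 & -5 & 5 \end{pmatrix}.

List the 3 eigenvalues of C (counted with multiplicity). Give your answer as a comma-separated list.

The characteristic polynomial is p(s) = det(sI - C).
Expanding along the first row, p(s) = s^3 - 8s^2 - 55s + 350.
Rational-root test: s = 5 gives p(5) = 0.
Factor out (s - 5): p(s) = (s - 5)·(s^2 - 3s - 70).
The quadratic factors as (s + 7)·(s - 10).
Eigenvalues: -7, 5, 10.

-7, 5, 10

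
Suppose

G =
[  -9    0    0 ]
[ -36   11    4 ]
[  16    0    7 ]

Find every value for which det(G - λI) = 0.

-9, 7, 11

The characteristic polynomial is p(λ) = det(λI - G).
Expanding along the first row, p(λ) = λ^3 - 9λ^2 - 85λ + 693.
Since p(7) = 0, λ = 7 is a root.
Dividing by (λ - 7) leaves λ^2 - 2λ - 99.
The quadratic factors as (λ + 9)·(λ - 11).
Eigenvalues: -9, 7, 11.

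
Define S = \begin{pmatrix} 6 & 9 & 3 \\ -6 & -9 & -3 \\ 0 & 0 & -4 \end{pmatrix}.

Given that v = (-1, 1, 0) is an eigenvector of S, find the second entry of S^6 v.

First find the eigenvalue: Sv = (3, -3, 0) = -3·(-1, 1, 0), so λ = -3.
Then S^6 v = λ^6·v = (-3)^6·(-1, 1, 0) = 729·(-1, 1, 0) = (-729, 729, 0).

729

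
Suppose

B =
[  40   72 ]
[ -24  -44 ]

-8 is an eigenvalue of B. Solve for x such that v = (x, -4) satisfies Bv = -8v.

We need (B + 8I)v = 0.
B + 8I = [[48, 72], [-24, -36]].
Row 1: (48)·x + (72)·-4 = 0
Row 2: (-24)·x + (-36)·-4 = 0
Solving gives x = 6.
Check: B·(6, -4) = (-48, 32) = -8·(6, -4).

6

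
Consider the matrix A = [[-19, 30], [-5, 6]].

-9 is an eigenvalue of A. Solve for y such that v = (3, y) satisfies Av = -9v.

We need (A + 9I)v = 0.
A + 9I = [[-10, 30], [-5, 15]].
Row 1: (-10)·3 + (30)·y = 0
Row 2: (-5)·3 + (15)·y = 0
Solving gives y = 1.
Check: A·(3, 1) = (-27, -9) = -9·(3, 1).

1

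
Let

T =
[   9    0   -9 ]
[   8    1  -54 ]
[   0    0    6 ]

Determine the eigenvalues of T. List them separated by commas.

1, 6, 9

The characteristic polynomial is p(λ) = det(λI - T).
Expanding the 3×3 determinant: p(λ) = λ^3 - 16λ^2 + 69λ - 54.
Rational-root test: λ = 9 gives p(9) = 0.
Factor out (λ - 9): p(λ) = (λ - 9)·(λ^2 - 7λ + 6).
The quadratic factors as (λ - 1)·(λ - 6).
Eigenvalues: 1, 6, 9.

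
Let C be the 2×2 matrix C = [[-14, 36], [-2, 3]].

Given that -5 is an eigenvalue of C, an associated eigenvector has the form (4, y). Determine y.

We need (C + 5I)v = 0.
C + 5I = [[-9, 36], [-2, 8]].
Row 1: (-9)·4 + (36)·y = 0
Row 2: (-2)·4 + (8)·y = 0
Solving gives y = 1.
Check: C·(4, 1) = (-20, -5) = -5·(4, 1).

1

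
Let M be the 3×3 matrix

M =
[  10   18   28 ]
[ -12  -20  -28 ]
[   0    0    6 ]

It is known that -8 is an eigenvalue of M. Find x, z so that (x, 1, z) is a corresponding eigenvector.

-1, 0

We need (M + 8I)v = 0.
M + 8I = [[18, 18, 28], [-12, -12, -28], [0, 0, 14]].
Row 1: (18)·x + (18)·1 + (28)·z = 0
Row 2: (-12)·x + (-12)·1 + (-28)·z = 0
Row 3: (0)·x + (0)·1 + (14)·z = 0
Solving gives x = -1, z = 0.
Check: M·(-1, 1, 0) = (8, -8, 0) = -8·(-1, 1, 0).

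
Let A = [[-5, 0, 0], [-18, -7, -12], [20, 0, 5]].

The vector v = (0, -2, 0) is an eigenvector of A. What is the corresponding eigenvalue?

Compute Av: A·(0, -2, 0) = (0, 14, 0).
Since Av = λv, compare component 2: 14 = λ·-2, so λ = -7.

-7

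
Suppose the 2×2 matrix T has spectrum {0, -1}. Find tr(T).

-1

trace(T) is the sum of the eigenvalues: (0) + (-1) = -1.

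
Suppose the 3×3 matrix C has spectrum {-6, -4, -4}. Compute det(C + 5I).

-1

If C has eigenvalues -6, -4, -4, then C + 5I has eigenvalues -1, 1, 1.
det(C + 5I) = (-1) · (1) · (1) = -1.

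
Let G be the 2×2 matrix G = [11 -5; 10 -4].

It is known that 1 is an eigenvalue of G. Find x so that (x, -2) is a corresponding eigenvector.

-1

We need (G - 1I)v = 0.
G - 1I = [[10, -5], [10, -5]].
Row 1: (10)·x + (-5)·-2 = 0
Row 2: (10)·x + (-5)·-2 = 0
Solving gives x = -1.
Check: G·(-1, -2) = (-1, -2) = 1·(-1, -2).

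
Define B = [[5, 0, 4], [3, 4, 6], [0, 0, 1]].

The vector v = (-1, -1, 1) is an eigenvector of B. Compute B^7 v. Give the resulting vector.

(-1, -1, 1)

First find the eigenvalue: Bv = (-1, -1, 1) = 1·(-1, -1, 1), so λ = 1.
Then B^7 v = λ^7·v = 1^7·(-1, -1, 1) = 1·(-1, -1, 1) = (-1, -1, 1).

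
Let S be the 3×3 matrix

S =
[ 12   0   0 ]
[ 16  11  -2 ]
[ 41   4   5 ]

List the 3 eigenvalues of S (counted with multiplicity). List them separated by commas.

Compute the characteristic polynomial p(λ) = det(λI - S).
Expanding the 3×3 determinant: p(λ) = λ^3 - 28λ^2 + 255λ - 756.
Try λ = 7: p(7) = 0, so 7 is a root.
Dividing by (λ - 7) leaves λ^2 - 21λ + 108.
The quadratic factors as (λ - 9)·(λ - 12).
Eigenvalues: 7, 9, 12.

7, 9, 12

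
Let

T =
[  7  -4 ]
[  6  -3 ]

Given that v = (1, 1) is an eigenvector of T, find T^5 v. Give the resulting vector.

(243, 243)

First find the eigenvalue: Tv = (3, 3) = 3·(1, 1), so λ = 3.
Then T^5 v = λ^5·v = 3^5·(1, 1) = 243·(1, 1) = (243, 243).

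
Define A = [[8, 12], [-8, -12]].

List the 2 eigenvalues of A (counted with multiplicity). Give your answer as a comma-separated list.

-4, 0

det(A - lambda·I) = (8 - lambda)(-12 - lambda) - (12)·(-8) = lambda^2 + 4·lambda.
This factors as (lambda + 4)·lambda = 0.
Eigenvalues: -4, 0.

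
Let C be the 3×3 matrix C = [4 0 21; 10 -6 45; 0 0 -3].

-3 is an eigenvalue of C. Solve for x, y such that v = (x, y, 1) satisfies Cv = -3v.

We need (C + 3I)v = 0.
C + 3I = [[7, 0, 21], [10, -3, 45], [0, 0, 0]].
Row 1: (7)·x + (0)·y + (21)·1 = 0
Row 2: (10)·x + (-3)·y + (45)·1 = 0
Row 3: (0)·x + (0)·y + (0)·1 = 0
Solving gives x = -3, y = 5.
Check: C·(-3, 5, 1) = (9, -15, -3) = -3·(-3, 5, 1).

-3, 5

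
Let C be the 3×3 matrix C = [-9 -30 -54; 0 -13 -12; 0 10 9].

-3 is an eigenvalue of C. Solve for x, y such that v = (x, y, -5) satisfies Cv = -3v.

15, 6

We need (C + 3I)v = 0.
C + 3I = [[-6, -30, -54], [0, -10, -12], [0, 10, 12]].
Row 1: (-6)·x + (-30)·y + (-54)·-5 = 0
Row 2: (0)·x + (-10)·y + (-12)·-5 = 0
Row 3: (0)·x + (10)·y + (12)·-5 = 0
Solving gives x = 15, y = 6.
Check: C·(15, 6, -5) = (-45, -18, 15) = -3·(15, 6, -5).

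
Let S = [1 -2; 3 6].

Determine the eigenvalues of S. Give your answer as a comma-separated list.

3, 4

det(S - rI) = (1 - r)(6 - r) - (-2)·(3) = r^2 - 7r + 12.
This factors as (r - 3)·(r - 4) = 0.
Eigenvalues: 3, 4.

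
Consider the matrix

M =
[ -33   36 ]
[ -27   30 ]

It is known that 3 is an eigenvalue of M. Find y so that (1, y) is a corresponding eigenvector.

We need (M - 3I)v = 0.
M - 3I = [[-36, 36], [-27, 27]].
Row 1: (-36)·1 + (36)·y = 0
Row 2: (-27)·1 + (27)·y = 0
Solving gives y = 1.
Check: M·(1, 1) = (3, 3) = 3·(1, 1).

1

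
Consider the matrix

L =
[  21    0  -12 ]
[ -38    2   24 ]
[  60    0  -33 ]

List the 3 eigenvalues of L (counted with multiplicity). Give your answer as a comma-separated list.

-9, -3, 2

Compute the characteristic polynomial p(λ) = det(λI - L).
Expanding along the first row, p(λ) = λ^3 + 10λ^2 + 3λ - 54.
Try λ = -3: p(-3) = 0, so -3 is a root.
Factor out (λ + 3): p(λ) = (λ + 3)·(λ^2 + 7λ - 18).
The quadratic factors as (λ + 9)·(λ - 2).
Eigenvalues: -9, -3, 2.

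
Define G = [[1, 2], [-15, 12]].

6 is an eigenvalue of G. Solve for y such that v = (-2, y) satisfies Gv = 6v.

We need (G - 6I)v = 0.
G - 6I = [[-5, 2], [-15, 6]].
Row 1: (-5)·-2 + (2)·y = 0
Row 2: (-15)·-2 + (6)·y = 0
Solving gives y = -5.
Check: G·(-2, -5) = (-12, -30) = 6·(-2, -5).

-5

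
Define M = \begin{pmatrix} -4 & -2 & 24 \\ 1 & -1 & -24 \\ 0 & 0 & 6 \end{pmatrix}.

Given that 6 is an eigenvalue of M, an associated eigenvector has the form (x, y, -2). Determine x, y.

We need (M - 6I)v = 0.
M - 6I = [[-10, -2, 24], [1, -7, -24], [0, 0, 0]].
Row 1: (-10)·x + (-2)·y + (24)·-2 = 0
Row 2: (1)·x + (-7)·y + (-24)·-2 = 0
Row 3: (0)·x + (0)·y + (0)·-2 = 0
Solving gives x = -6, y = 6.
Check: M·(-6, 6, -2) = (-36, 36, -12) = 6·(-6, 6, -2).

-6, 6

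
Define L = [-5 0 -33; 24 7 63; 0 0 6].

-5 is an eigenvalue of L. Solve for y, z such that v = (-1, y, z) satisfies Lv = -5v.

We need (L + 5I)v = 0.
L + 5I = [[0, 0, -33], [24, 12, 63], [0, 0, 11]].
Row 1: (0)·-1 + (0)·y + (-33)·z = 0
Row 2: (24)·-1 + (12)·y + (63)·z = 0
Row 3: (0)·-1 + (0)·y + (11)·z = 0
Solving gives y = 2, z = 0.
Check: L·(-1, 2, 0) = (5, -10, 0) = -5·(-1, 2, 0).

2, 0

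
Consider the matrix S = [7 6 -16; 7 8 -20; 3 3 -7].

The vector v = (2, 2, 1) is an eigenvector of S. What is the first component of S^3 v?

250

First find the eigenvalue: Sv = (10, 10, 5) = 5·(2, 2, 1), so λ = 5.
Then S^3 v = λ^3·v = 5^3·(2, 2, 1) = 125·(2, 2, 1) = (250, 250, 125).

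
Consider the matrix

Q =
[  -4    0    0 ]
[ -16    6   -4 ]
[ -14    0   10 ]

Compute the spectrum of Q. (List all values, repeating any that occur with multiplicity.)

-4, 6, 10

Compute the characteristic polynomial p(t) = det(tI - Q).
Expanding the 3×3 determinant: p(t) = t^3 - 12t^2 - 4t + 240.
Rational-root test: t = -4 gives p(-4) = 0.
Dividing by (t + 4) leaves t^2 - 16t + 60.
The quadratic factors as (t - 6)·(t - 10).
Eigenvalues: -4, 6, 10.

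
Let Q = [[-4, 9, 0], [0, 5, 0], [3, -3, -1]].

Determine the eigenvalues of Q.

Compute the characteristic polynomial p(lambda) = det(lambda·I - Q).
Cofactor expansion gives p(lambda) = lambda^3 - 21·lambda - 20.
Try lambda = -1: p(-1) = 0, so -1 is a root.
Dividing by (lambda + 1) leaves lambda^2 - lambda - 20.
The quadratic factors as (lambda + 4)·(lambda - 5).
Eigenvalues: -4, -1, 5.

-4, -1, 5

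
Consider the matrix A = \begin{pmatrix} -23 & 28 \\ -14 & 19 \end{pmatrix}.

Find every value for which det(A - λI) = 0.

det(A - sI) = (-23 - s)(19 - s) - (28)·(-14) = s^2 + 4s - 45.
This factors as (s + 9)·(s - 5) = 0.
Eigenvalues: -9, 5.

-9, 5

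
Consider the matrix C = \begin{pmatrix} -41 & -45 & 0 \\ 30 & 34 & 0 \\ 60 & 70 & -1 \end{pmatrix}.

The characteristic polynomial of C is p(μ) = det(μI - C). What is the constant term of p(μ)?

-44

p(μ) = μ^3 + 8μ^2 - 37μ - 44.
The constant term is -44.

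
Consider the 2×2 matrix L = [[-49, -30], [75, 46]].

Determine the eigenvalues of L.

-4, 1

det(L - lambda·I) = (-49 - lambda)(46 - lambda) - (-30)·(75) = lambda^2 + 3·lambda - 4.
This factors as (lambda + 4)·(lambda - 1) = 0.
Eigenvalues: -4, 1.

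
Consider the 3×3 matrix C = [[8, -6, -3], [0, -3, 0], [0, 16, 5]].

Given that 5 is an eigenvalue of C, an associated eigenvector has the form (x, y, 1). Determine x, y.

1, 0

We need (C - 5I)v = 0.
C - 5I = [[3, -6, -3], [0, -8, 0], [0, 16, 0]].
Row 1: (3)·x + (-6)·y + (-3)·1 = 0
Row 2: (0)·x + (-8)·y + (0)·1 = 0
Row 3: (0)·x + (16)·y + (0)·1 = 0
Solving gives x = 1, y = 0.
Check: C·(1, 0, 1) = (5, 0, 5) = 5·(1, 0, 1).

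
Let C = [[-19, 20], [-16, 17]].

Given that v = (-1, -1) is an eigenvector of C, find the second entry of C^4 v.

First find the eigenvalue: Cv = (-1, -1) = 1·(-1, -1), so λ = 1.
Then C^4 v = λ^4·v = 1^4·(-1, -1) = 1·(-1, -1) = (-1, -1).

-1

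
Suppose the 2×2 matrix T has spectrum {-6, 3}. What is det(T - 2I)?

If T has eigenvalues -6, 3, then T - 2I has eigenvalues -8, 1.
det(T - 2I) = (-8) · (1) = -8.

-8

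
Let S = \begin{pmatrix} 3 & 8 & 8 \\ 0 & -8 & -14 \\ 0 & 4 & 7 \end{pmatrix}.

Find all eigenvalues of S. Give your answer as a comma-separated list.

Compute the characteristic polynomial p(r) = det(rI - S).
Expanding along the first row, p(r) = r^3 - 2r^2 - 3r.
Since p(0) = 0, r = 0 is a root.
Factor out r: p(r) = r·(r^2 - 2r - 3).
The quadratic factors as (r + 1)·(r - 3).
Eigenvalues: -1, 0, 3.

-1, 0, 3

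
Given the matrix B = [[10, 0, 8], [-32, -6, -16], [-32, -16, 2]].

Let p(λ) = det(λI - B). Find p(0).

p(0) = det(0·I − B) = det(−B) = (−1)^3·det(B).
det(B) = -120, so p(0) = 120.

120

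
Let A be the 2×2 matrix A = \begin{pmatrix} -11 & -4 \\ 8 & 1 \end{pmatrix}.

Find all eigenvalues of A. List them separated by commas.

-7, -3

det(A - tI) = (-11 - t)(1 - t) - (-4)·(8) = t^2 + 10t + 21.
This factors as (t + 7)·(t + 3) = 0.
Eigenvalues: -7, -3.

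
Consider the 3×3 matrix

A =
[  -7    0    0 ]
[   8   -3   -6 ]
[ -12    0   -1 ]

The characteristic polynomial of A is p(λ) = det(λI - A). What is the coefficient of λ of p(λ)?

31

p(λ) = λ^3 + 11λ^2 + 31λ + 21.
The coefficient of λ is 31.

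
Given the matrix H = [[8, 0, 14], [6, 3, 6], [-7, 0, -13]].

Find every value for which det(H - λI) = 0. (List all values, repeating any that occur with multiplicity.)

Compute the characteristic polynomial p(λ) = det(λI - H).
Expanding along the first row, p(λ) = λ^3 + 2λ^2 - 21λ + 18.
Rational-root test: λ = 1 gives p(1) = 0.
Factor out (λ - 1): p(λ) = (λ - 1)·(λ^2 + 3λ - 18).
The quadratic factors as (λ + 6)·(λ - 3).
Eigenvalues: -6, 1, 3.

-6, 1, 3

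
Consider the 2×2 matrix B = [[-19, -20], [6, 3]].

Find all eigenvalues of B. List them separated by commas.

det(B - μI) = (-19 - μ)(3 - μ) - (-20)·(6) = μ^2 + 16μ + 63.
This factors as (μ + 9)·(μ + 7) = 0.
Eigenvalues: -9, -7.

-9, -7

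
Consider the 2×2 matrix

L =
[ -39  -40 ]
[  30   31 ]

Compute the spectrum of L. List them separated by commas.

det(L - rI) = (-39 - r)(31 - r) - (-40)·(30) = r^2 + 8r - 9.
This factors as (r + 9)·(r - 1) = 0.
Eigenvalues: -9, 1.

-9, 1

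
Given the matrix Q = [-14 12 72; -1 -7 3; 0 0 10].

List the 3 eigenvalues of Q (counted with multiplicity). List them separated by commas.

-11, -10, 10

Set up det(rI - Q) = 0.
Cofactor expansion gives p(r) = r^3 + 11r^2 - 100r - 1100.
Rational-root test: r = -10 gives p(-10) = 0.
Factor out (r + 10): p(r) = (r + 10)·(r^2 + r - 110).
The quadratic factors as (r + 11)·(r - 10).
Eigenvalues: -11, -10, 10.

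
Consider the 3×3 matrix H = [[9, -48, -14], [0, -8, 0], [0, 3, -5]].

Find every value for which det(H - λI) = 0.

Compute the characteristic polynomial p(r) = det(rI - H).
Cofactor expansion gives p(r) = r^3 + 4r^2 - 77r - 360.
Rational-root test: r = -5 gives p(-5) = 0.
Dividing by (r + 5) leaves r^2 - r - 72.
The quadratic factors as (r + 8)·(r - 9).
Eigenvalues: -8, -5, 9.

-8, -5, 9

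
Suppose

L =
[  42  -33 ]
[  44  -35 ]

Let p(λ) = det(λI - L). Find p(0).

p(0) = det(0·I − L) = det(−L) = (−1)^2·det(L).
det(L) = -18, so p(0) = -18.

-18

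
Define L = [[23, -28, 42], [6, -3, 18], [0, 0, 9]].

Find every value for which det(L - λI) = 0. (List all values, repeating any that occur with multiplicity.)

9, 9, 11

Compute the characteristic polynomial p(μ) = det(μI - L).
Expanding along the first row, p(μ) = μ^3 - 29μ^2 + 279μ - 891.
Try μ = 9: p(9) = 0, so 9 is a root.
Factor out (μ - 9): p(μ) = (μ - 9)·(μ^2 - 20μ + 99).
The quadratic factors as (μ - 9)·(μ - 11).
Eigenvalues: 9, 9, 11.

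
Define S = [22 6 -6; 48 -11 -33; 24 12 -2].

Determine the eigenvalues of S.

Set up det(sI - S) = 0.
Expanding the 3×3 determinant: p(s) = s^3 - 9s^2 - 12s + 20.
Since p(10) = 0, s = 10 is a root.
Factor out (s - 10): p(s) = (s - 10)·(s^2 + s - 2).
The quadratic factors as (s + 2)·(s - 1).
Eigenvalues: -2, 1, 10.

-2, 1, 10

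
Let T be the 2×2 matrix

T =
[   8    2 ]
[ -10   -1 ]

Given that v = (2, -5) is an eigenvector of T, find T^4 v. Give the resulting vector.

(162, -405)

First find the eigenvalue: Tv = (6, -15) = 3·(2, -5), so λ = 3.
Then T^4 v = λ^4·v = 3^4·(2, -5) = 81·(2, -5) = (162, -405).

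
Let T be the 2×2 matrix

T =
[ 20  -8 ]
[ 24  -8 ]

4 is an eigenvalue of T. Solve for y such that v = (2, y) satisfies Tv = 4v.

We need (T - 4I)v = 0.
T - 4I = [[16, -8], [24, -12]].
Row 1: (16)·2 + (-8)·y = 0
Row 2: (24)·2 + (-12)·y = 0
Solving gives y = 4.
Check: T·(2, 4) = (8, 16) = 4·(2, 4).

4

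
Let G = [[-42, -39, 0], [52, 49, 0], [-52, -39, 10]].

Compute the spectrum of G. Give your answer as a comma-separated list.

-3, 10, 10

Set up det(λI - G) = 0.
Cofactor expansion gives p(λ) = λ^3 - 17λ^2 + 40λ + 300.
Rational-root test: λ = -3 gives p(-3) = 0.
Factor out (λ + 3): p(λ) = (λ + 3)·(λ^2 - 20λ + 100).
The quadratic factor is (λ - 10)^2.
Eigenvalues: -3, 10, 10.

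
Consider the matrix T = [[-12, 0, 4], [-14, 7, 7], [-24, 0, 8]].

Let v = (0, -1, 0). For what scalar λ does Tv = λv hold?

7

Compute Tv: T·(0, -1, 0) = (0, -7, 0).
Since Tv = λv, compare component 2: -7 = λ·-1, so λ = 7.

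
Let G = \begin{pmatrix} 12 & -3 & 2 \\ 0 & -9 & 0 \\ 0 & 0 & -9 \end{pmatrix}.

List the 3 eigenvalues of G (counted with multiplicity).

-9, -9, 12

G is upper triangular, so its eigenvalues are the diagonal entries.
Diagonal: 12, -9, -9.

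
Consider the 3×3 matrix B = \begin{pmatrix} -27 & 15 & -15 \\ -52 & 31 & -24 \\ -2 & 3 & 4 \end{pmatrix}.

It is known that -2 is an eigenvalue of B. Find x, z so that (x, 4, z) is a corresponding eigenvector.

We need (B + 2I)v = 0.
B + 2I = [[-25, 15, -15], [-52, 33, -24], [-2, 3, 6]].
Row 1: (-25)·x + (15)·4 + (-15)·z = 0
Row 2: (-52)·x + (33)·4 + (-24)·z = 0
Row 3: (-2)·x + (3)·4 + (6)·z = 0
Solving gives x = 3, z = -1.
Check: B·(3, 4, -1) = (-6, -8, 2) = -2·(3, 4, -1).

3, -1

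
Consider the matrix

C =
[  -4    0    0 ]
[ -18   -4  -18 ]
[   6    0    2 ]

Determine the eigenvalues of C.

The characteristic polynomial is p(λ) = det(λI - C).
Expanding along the first row, p(λ) = λ^3 + 6λ^2 - 32.
Rational-root test: λ = 2 gives p(2) = 0.
Factor out (λ - 2): p(λ) = (λ - 2)·(λ^2 + 8λ + 16).
The quadratic factor is (λ + 4)^2.
Eigenvalues: -4, -4, 2.

-4, -4, 2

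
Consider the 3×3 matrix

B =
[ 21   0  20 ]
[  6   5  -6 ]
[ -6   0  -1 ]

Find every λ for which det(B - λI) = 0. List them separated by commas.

Compute the characteristic polynomial p(λ) = det(λI - B).
Expanding the 3×3 determinant: p(λ) = λ^3 - 25λ^2 + 199λ - 495.
Rational-root test: λ = 5 gives p(5) = 0.
Dividing by (λ - 5) leaves λ^2 - 20λ + 99.
The quadratic factors as (λ - 9)·(λ - 11).
Eigenvalues: 5, 9, 11.

5, 9, 11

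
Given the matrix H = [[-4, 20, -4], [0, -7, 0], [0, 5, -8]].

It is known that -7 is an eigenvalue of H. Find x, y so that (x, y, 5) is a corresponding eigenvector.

0, 1

We need (H + 7I)v = 0.
H + 7I = [[3, 20, -4], [0, 0, 0], [0, 5, -1]].
Row 1: (3)·x + (20)·y + (-4)·5 = 0
Row 2: (0)·x + (0)·y + (0)·5 = 0
Row 3: (0)·x + (5)·y + (-1)·5 = 0
Solving gives x = 0, y = 1.
Check: H·(0, 1, 5) = (0, -7, -35) = -7·(0, 1, 5).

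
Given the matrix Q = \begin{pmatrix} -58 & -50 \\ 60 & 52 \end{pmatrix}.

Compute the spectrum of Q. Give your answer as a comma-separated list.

-8, 2

det(Q - λI) = (-58 - λ)(52 - λ) - (-50)·(60) = λ^2 + 6λ - 16.
This factors as (λ + 8)·(λ - 2) = 0.
Eigenvalues: -8, 2.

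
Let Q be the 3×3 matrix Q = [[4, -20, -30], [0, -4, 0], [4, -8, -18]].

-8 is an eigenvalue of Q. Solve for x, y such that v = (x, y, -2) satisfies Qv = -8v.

We need (Q + 8I)v = 0.
Q + 8I = [[12, -20, -30], [0, 4, 0], [4, -8, -10]].
Row 1: (12)·x + (-20)·y + (-30)·-2 = 0
Row 2: (0)·x + (4)·y + (0)·-2 = 0
Row 3: (4)·x + (-8)·y + (-10)·-2 = 0
Solving gives x = -5, y = 0.
Check: Q·(-5, 0, -2) = (40, 0, 16) = -8·(-5, 0, -2).

-5, 0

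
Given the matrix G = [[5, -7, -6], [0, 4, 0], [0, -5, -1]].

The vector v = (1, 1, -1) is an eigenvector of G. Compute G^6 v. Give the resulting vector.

(4096, 4096, -4096)

First find the eigenvalue: Gv = (4, 4, -4) = 4·(1, 1, -1), so λ = 4.
Then G^6 v = λ^6·v = 4^6·(1, 1, -1) = 4096·(1, 1, -1) = (4096, 4096, -4096).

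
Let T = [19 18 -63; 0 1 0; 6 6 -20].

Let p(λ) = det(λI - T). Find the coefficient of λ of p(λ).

-3

p(λ) = λ^3 - 3λ + 2.
The coefficient of λ is -3.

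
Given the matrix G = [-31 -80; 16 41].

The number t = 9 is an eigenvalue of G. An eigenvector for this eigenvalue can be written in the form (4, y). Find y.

-2

We need (G - 9I)v = 0.
G - 9I = [[-40, -80], [16, 32]].
Row 1: (-40)·4 + (-80)·y = 0
Row 2: (16)·4 + (32)·y = 0
Solving gives y = -2.
Check: G·(4, -2) = (36, -18) = 9·(4, -2).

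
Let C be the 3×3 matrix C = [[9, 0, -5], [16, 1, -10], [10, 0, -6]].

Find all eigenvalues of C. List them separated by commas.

Set up det(λI - C) = 0.
Cofactor expansion gives p(λ) = λ^3 - 4λ^2 - λ + 4.
Since p(-1) = 0, λ = -1 is a root.
Factor out (λ + 1): p(λ) = (λ + 1)·(λ^2 - 5λ + 4).
The quadratic factors as (λ - 1)·(λ - 4).
Eigenvalues: -1, 1, 4.

-1, 1, 4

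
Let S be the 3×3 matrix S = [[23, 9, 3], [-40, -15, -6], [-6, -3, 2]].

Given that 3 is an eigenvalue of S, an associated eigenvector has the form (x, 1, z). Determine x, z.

We need (S - 3I)v = 0.
S - 3I = [[20, 9, 3], [-40, -18, -6], [-6, -3, -1]].
Row 1: (20)·x + (9)·1 + (3)·z = 0
Row 2: (-40)·x + (-18)·1 + (-6)·z = 0
Row 3: (-6)·x + (-3)·1 + (-1)·z = 0
Solving gives x = 0, z = -3.
Check: S·(0, 1, -3) = (0, 3, -9) = 3·(0, 1, -3).

0, -3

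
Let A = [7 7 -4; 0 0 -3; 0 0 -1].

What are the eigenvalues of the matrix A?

A is upper triangular, so its eigenvalues are the diagonal entries.
Diagonal: 7, 0, -1.

-1, 0, 7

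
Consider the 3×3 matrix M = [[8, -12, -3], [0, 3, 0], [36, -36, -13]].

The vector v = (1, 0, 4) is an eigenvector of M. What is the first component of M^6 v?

4096

First find the eigenvalue: Mv = (-4, 0, -16) = -4·(1, 0, 4), so λ = -4.
Then M^6 v = λ^6·v = (-4)^6·(1, 0, 4) = 4096·(1, 0, 4) = (4096, 0, 16384).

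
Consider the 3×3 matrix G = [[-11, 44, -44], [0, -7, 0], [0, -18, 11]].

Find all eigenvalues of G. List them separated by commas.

-11, -7, 11

Compute the characteristic polynomial p(lambda) = det(lambda·I - G).
Cofactor expansion gives p(lambda) = lambda^3 + 7·lambda^2 - 121·lambda - 847.
Since p(-7) = 0, lambda = -7 is a root.
Dividing by (lambda + 7) leaves lambda^2 - 121.
The quadratic factors as (lambda + 11)·(lambda - 11).
Eigenvalues: -11, -7, 11.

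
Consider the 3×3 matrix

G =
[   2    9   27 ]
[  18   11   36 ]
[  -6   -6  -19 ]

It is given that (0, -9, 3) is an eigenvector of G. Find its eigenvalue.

-1

Compute Gv: G·(0, -9, 3) = (0, 9, -3).
Since Gv = λv, compare component 2: 9 = λ·-9, so λ = -1.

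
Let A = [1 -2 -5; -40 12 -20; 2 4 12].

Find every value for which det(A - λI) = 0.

2, 11, 12

Compute the characteristic polynomial p(μ) = det(μI - A).
Expanding the 3×3 determinant: p(μ) = μ^3 - 25μ^2 + 178μ - 264.
Try μ = 2: p(2) = 0, so 2 is a root.
Dividing by (μ - 2) leaves μ^2 - 23μ + 132.
The quadratic factors as (μ - 11)·(μ - 12).
Eigenvalues: 2, 11, 12.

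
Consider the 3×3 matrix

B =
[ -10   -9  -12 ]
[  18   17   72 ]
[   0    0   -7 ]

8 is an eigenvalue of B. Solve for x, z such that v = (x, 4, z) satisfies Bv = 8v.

-2, 0

We need (B - 8I)v = 0.
B - 8I = [[-18, -9, -12], [18, 9, 72], [0, 0, -15]].
Row 1: (-18)·x + (-9)·4 + (-12)·z = 0
Row 2: (18)·x + (9)·4 + (72)·z = 0
Row 3: (0)·x + (0)·4 + (-15)·z = 0
Solving gives x = -2, z = 0.
Check: B·(-2, 4, 0) = (-16, 32, 0) = 8·(-2, 4, 0).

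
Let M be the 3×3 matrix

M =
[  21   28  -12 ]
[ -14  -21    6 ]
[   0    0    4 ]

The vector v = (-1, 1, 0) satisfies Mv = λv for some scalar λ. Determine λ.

Compute Mv: M·(-1, 1, 0) = (7, -7, 0).
Since Mv = λv, compare component 1: 7 = λ·-1, so λ = -7.

-7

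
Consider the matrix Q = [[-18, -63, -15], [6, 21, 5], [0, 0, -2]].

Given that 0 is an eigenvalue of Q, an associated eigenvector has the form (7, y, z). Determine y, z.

-2, 0

We need (Q)v = 0.
Q = [[-18, -63, -15], [6, 21, 5], [0, 0, -2]].
Row 1: (-18)·7 + (-63)·y + (-15)·z = 0
Row 2: (6)·7 + (21)·y + (5)·z = 0
Row 3: (0)·7 + (0)·y + (-2)·z = 0
Solving gives y = -2, z = 0.
Check: Q·(7, -2, 0) = (0, 0, 0) = 0·(7, -2, 0).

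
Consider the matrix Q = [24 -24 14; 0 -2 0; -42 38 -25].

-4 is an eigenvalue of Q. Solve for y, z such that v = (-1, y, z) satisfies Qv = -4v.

We need (Q + 4I)v = 0.
Q + 4I = [[28, -24, 14], [0, 2, 0], [-42, 38, -21]].
Row 1: (28)·-1 + (-24)·y + (14)·z = 0
Row 2: (0)·-1 + (2)·y + (0)·z = 0
Row 3: (-42)·-1 + (38)·y + (-21)·z = 0
Solving gives y = 0, z = 2.
Check: Q·(-1, 0, 2) = (4, 0, -8) = -4·(-1, 0, 2).

0, 2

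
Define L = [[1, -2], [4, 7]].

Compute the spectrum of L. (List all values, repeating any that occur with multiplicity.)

3, 5

det(L - λI) = (1 - λ)(7 - λ) - (-2)·(4) = λ^2 - 8λ + 15.
This factors as (λ - 3)·(λ - 5) = 0.
Eigenvalues: 3, 5.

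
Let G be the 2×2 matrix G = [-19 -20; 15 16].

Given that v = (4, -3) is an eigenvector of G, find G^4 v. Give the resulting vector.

(1024, -768)

First find the eigenvalue: Gv = (-16, 12) = -4·(4, -3), so λ = -4.
Then G^4 v = λ^4·v = (-4)^4·(4, -3) = 256·(4, -3) = (1024, -768).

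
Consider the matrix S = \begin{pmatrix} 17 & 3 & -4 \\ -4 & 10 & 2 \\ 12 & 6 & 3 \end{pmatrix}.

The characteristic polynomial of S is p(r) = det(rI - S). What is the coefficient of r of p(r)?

299

p(r) = r^3 - 30r^2 + 299r - 990.
The coefficient of r is 299.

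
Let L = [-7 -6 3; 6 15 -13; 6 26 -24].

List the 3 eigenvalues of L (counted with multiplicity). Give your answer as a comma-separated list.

-11, -4, -1

Compute the characteristic polynomial p(λ) = det(λI - L).
Cofactor expansion gives p(λ) = λ^3 + 16λ^2 + 59λ + 44.
Try λ = -11: p(-11) = 0, so -11 is a root.
Dividing by (λ + 11) leaves λ^2 + 5λ + 4.
The quadratic factors as (λ + 4)·(λ + 1).
Eigenvalues: -11, -4, -1.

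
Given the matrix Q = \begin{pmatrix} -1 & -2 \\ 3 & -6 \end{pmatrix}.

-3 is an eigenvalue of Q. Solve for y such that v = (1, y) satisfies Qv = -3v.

1

We need (Q + 3I)v = 0.
Q + 3I = [[2, -2], [3, -3]].
Row 1: (2)·1 + (-2)·y = 0
Row 2: (3)·1 + (-3)·y = 0
Solving gives y = 1.
Check: Q·(1, 1) = (-3, -3) = -3·(1, 1).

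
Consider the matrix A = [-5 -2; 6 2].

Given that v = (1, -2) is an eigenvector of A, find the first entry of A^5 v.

First find the eigenvalue: Av = (-1, 2) = -1·(1, -2), so λ = -1.
Then A^5 v = λ^5·v = (-1)^5·(1, -2) = -1·(1, -2) = (-1, 2).

-1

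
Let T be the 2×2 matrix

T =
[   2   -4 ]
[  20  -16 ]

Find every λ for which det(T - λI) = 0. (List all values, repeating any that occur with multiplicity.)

-8, -6

det(T - lambda·I) = (2 - lambda)(-16 - lambda) - (-4)·(20) = lambda^2 + 14·lambda + 48.
This factors as (lambda + 8)·(lambda + 6) = 0.
Eigenvalues: -8, -6.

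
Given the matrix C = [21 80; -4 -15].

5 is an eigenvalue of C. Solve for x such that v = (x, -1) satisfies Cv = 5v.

We need (C - 5I)v = 0.
C - 5I = [[16, 80], [-4, -20]].
Row 1: (16)·x + (80)·-1 = 0
Row 2: (-4)·x + (-20)·-1 = 0
Solving gives x = 5.
Check: C·(5, -1) = (25, -5) = 5·(5, -1).

5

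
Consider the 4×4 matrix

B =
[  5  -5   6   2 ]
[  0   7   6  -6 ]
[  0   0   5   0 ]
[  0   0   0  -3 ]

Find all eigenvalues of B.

B is upper triangular, so its eigenvalues are the diagonal entries.
Diagonal: 5, 7, 5, -3.

-3, 5, 5, 7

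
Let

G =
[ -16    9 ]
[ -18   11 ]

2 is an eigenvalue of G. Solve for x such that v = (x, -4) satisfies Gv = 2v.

We need (G - 2I)v = 0.
G - 2I = [[-18, 9], [-18, 9]].
Row 1: (-18)·x + (9)·-4 = 0
Row 2: (-18)·x + (9)·-4 = 0
Solving gives x = -2.
Check: G·(-2, -4) = (-4, -8) = 2·(-2, -4).

-2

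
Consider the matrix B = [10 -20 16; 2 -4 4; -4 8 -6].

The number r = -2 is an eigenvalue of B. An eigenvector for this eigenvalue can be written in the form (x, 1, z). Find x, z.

3, -1

We need (B + 2I)v = 0.
B + 2I = [[12, -20, 16], [2, -2, 4], [-4, 8, -4]].
Row 1: (12)·x + (-20)·1 + (16)·z = 0
Row 2: (2)·x + (-2)·1 + (4)·z = 0
Row 3: (-4)·x + (8)·1 + (-4)·z = 0
Solving gives x = 3, z = -1.
Check: B·(3, 1, -1) = (-6, -2, 2) = -2·(3, 1, -1).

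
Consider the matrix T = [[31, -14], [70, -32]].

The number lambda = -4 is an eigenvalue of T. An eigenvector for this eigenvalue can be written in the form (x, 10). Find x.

4

We need (T + 4I)v = 0.
T + 4I = [[35, -14], [70, -28]].
Row 1: (35)·x + (-14)·10 = 0
Row 2: (70)·x + (-28)·10 = 0
Solving gives x = 4.
Check: T·(4, 10) = (-16, -40) = -4·(4, 10).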